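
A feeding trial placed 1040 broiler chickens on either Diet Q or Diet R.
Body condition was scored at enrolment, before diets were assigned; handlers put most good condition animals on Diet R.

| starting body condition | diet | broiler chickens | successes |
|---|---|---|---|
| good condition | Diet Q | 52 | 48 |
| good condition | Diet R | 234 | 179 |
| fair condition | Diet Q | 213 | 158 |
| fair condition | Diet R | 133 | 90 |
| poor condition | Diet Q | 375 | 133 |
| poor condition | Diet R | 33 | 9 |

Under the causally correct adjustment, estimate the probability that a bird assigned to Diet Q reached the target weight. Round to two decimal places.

0.64

Starting body condition is set before the diet has any effect — it is not caused by the diet — and it independently drives the outcome. That makes it a confounder, so the causal comparison is within starting body condition levels.
Standardising Diet Q to the population starting body condition mix: 0.275·48/52 + 0.333·158/213 + 0.392·133/375 = 0.640.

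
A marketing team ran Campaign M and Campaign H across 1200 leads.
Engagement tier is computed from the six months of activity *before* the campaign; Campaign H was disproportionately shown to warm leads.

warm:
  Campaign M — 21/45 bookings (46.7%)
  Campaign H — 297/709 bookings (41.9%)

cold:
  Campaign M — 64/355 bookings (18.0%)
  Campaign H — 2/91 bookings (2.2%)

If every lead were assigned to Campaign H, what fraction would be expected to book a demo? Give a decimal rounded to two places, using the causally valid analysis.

The engagement tier-specific comparison favours Campaign M throughout, but the pooled figures favour Campaign H. The question is whether to condition on engagement tier.
The imbalance in engagement tier arose from how leads were allocated, not from anything the campaign did; and engagement tier independently affects the outcome. The pooled gap is confounded — condition on engagement tier.
Standardising Campaign H to the population engagement tier mix: 0.628·297/709 + 0.372·2/91 = 0.271.

0.27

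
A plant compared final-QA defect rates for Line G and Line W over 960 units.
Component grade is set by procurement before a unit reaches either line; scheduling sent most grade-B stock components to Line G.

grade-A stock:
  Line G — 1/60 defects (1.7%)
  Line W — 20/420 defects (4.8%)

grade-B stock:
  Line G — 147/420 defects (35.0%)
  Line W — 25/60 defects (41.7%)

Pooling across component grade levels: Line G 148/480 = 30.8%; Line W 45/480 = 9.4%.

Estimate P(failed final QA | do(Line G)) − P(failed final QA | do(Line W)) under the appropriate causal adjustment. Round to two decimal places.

Line G is lower inside every component grade stratum but Line W is lower in aggregate. Whether to stratify depends on how component grade relates to the line.
The imbalance in component grade arose from how units were allocated, not from anything the line did; and component grade independently affects the outcome. The pooled gap is confounded — condition on component grade.
Adjusting over the population distribution of component grade: 0.500·(0.017−0.048) + 0.500·(0.350−0.417) = -0.049.

-0.05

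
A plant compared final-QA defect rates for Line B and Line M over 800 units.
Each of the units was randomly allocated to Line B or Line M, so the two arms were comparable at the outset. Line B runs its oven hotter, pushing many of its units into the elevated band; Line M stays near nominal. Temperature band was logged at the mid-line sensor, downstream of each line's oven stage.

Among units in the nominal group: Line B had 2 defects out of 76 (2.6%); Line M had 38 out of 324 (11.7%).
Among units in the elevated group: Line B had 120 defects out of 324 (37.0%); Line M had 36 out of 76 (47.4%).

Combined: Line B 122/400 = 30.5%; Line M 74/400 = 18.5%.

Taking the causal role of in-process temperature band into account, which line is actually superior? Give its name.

Line B is lower inside every in-process temperature band stratum but Line M is lower in aggregate. Whether to stratify depends on how in-process temperature band relates to the line.
The distribution of in-process temperature band is itself part of what the line does — it is an intermediate outcome. Holding it fixed would remove that part of the effect; the total effect is the pooled difference.
Pooled: Line B 30.5% vs Line M 18.5%; Line M is lower overall.

Line M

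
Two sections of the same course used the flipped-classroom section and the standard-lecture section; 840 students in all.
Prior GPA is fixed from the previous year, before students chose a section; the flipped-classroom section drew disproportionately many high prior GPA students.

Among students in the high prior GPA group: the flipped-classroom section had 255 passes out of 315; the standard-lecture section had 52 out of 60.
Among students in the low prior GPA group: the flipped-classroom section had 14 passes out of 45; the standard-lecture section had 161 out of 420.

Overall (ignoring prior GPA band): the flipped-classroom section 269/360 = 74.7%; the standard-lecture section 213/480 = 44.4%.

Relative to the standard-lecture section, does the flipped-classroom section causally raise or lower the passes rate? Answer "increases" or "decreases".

decreases

The stratified and pooled comparisons disagree (the standard-lecture section wins within each prior GPA band; the flipped-classroom section wins overall), so the answer turns on the causal role of prior GPA band.
Prior GPA band is set before the teaching method has any effect — it is not caused by the teaching method — and it independently drives the outcome. That makes it a confounder, so the causal comparison is within prior GPA band levels.
Within each level — high prior GPA: 81.0% vs 86.7%; low prior GPA: 31.1% vs 38.3% — the standard-lecture section is higher every time.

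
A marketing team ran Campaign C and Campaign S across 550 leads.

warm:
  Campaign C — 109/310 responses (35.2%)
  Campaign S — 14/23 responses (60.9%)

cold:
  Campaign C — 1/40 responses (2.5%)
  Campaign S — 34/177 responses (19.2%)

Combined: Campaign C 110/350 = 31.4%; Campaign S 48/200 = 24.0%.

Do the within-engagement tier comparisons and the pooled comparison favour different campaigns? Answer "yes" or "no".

yes

Within each engagement tier level (warm 35.2% vs 60.9%; cold 2.5% vs 19.2%), Campaign S has the higher rate every time. Pooled: 31.4% vs 24.0% — Campaign C has the higher rate overall. The two comparisons disagree.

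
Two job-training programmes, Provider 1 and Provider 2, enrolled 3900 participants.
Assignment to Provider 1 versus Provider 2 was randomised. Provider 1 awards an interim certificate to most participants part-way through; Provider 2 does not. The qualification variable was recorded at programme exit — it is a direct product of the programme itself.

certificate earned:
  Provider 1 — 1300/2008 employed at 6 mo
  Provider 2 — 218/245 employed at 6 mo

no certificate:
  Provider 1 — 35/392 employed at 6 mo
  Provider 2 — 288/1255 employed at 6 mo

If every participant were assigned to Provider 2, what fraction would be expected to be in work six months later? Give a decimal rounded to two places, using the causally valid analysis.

0.34

Qualification attained during the programme is downstream of the programme. One should not condition on a consequence of treatment, so the overall rates are the right comparison.
So P(outcome | do(Provider 2)) is just the pooled rate for Provider 2: 506/1500 = 0.337.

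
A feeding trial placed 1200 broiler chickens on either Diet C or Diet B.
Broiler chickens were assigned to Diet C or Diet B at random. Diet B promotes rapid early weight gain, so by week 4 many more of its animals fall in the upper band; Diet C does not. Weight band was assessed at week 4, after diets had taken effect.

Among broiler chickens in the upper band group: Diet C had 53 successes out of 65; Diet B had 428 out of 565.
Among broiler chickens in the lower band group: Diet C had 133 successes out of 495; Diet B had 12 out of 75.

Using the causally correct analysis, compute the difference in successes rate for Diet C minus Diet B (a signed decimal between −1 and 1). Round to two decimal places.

-0.36

Within every week-4 weight band level Diet C has the higher rate, yet pooled Diet B does — Simpson's reversal.
Week-4 weight band is recorded after the diet and is itself shifted by it — it sits on the causal path from diet to outcome. Conditioning on a mediator would strip out part of the effect we want; the pooled comparison gives the total causal effect.
The causal difference is the pooled difference: 0.332 − 0.688 = -0.355.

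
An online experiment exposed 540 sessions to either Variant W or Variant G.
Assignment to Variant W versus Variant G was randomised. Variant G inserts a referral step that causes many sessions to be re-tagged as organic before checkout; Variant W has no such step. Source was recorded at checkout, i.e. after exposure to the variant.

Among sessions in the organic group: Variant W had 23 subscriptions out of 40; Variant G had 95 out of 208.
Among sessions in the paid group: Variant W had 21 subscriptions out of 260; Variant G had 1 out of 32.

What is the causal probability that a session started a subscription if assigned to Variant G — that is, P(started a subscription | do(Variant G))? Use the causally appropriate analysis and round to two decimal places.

0.40

Traffic source here is a post-treatment variable shaped by the variant; conditioning on it would introduce bias rather than remove it. The overall comparison is the causal one.
So P(outcome | do(Variant G)) is just the pooled rate for Variant G: 96/240 = 0.400.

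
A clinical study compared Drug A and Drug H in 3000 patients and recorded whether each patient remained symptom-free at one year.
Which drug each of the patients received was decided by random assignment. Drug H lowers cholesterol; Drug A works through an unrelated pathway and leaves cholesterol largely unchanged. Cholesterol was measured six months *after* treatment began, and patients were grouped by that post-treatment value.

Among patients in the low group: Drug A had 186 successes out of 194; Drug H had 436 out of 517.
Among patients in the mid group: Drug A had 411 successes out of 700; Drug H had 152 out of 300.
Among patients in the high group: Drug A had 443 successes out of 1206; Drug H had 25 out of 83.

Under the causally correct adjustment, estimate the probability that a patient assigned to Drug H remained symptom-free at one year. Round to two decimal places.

The distribution of cholesterol is itself part of what the drug does — it is an intermediate outcome. Holding it fixed would remove that part of the effect; the total effect is the pooled difference.
So P(outcome | do(Drug H)) is just the pooled rate for Drug H: 613/900 = 0.681.

0.68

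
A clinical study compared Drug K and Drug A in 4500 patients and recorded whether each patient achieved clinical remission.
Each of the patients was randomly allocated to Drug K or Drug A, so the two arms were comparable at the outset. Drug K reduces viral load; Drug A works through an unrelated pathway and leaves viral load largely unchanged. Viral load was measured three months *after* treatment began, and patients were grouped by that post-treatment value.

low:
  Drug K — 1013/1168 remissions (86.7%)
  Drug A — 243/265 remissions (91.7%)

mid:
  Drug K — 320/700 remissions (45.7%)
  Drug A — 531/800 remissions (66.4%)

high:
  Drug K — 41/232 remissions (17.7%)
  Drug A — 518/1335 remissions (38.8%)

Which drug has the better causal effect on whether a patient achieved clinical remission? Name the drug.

Drug K

Viral load lies on the pathway drug → viral load → outcome, so adjusting for it blocks the indirect effect. For the total causal effect of drug, use the unadjusted pooled rates.
Pooled: Drug K 65.4% vs Drug A 53.8%; Drug K is higher overall.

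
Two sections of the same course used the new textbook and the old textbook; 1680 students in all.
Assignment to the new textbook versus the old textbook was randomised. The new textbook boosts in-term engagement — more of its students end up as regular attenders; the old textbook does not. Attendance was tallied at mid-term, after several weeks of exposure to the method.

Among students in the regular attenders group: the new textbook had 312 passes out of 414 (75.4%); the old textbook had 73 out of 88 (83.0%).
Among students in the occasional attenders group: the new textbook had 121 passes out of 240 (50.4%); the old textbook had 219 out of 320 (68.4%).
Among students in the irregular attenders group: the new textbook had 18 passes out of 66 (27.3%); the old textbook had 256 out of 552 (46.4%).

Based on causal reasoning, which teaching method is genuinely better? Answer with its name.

Stratifying would compare teaching methods among students the teaching methods themselves sorted into mid-term attendance groups — a form of selection on an intermediate. The unconditioned pooled rates give the total causal effect.
Pooled: the new textbook 62.6% vs the old textbook 57.1%; the new textbook is higher overall.

the new textbook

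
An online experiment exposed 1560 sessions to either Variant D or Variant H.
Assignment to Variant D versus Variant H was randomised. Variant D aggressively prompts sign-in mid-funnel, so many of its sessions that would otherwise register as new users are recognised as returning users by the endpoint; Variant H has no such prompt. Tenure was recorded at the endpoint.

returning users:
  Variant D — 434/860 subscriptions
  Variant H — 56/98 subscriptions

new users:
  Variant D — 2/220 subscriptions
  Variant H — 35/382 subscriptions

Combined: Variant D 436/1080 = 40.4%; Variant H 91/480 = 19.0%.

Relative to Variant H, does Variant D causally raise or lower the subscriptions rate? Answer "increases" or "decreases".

Variant H is higher inside every user tenure stratum but Variant D is higher in aggregate. Whether to stratify depends on how user tenure relates to the variant.
User tenure is recorded after the variant and is itself shifted by it — it sits on the causal path from variant to outcome. Conditioning on a mediator would strip out part of the effect we want; the pooled comparison gives the total causal effect.
Pooled: Variant D 40.4% vs Variant H 19.0%; Variant D is higher overall.

increases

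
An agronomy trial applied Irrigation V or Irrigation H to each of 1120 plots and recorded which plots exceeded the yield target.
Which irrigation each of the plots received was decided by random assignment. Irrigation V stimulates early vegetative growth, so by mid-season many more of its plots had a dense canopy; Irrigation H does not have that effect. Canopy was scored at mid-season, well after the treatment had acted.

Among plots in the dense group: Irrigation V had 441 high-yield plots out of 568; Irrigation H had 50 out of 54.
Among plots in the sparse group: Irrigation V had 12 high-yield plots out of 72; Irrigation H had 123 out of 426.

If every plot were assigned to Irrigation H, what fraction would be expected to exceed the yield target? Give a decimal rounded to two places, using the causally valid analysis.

The mid-season canopy-specific comparison favours Irrigation H throughout, but the pooled figures favour Irrigation V. The question is whether to condition on mid-season canopy.
Mid-season canopy here is a post-treatment variable shaped by the irrigation; conditioning on it would introduce bias rather than remove it. The overall comparison is the causal one.
So P(outcome | do(Irrigation H)) is just the pooled rate for Irrigation H: 173/480 = 0.360.

0.36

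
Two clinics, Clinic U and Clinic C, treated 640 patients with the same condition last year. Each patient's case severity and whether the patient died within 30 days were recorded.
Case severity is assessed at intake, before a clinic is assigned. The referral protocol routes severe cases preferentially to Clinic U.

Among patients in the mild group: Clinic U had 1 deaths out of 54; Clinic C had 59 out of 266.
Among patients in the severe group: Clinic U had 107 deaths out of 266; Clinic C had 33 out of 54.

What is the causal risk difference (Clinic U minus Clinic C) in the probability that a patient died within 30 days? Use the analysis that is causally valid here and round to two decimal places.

-0.21

The imbalance in case severity arose from how patients were allocated, not from anything the clinic did; and case severity independently affects the outcome. The pooled gap is confounded — condition on case severity.
Adjusting over the population distribution of case severity: 0.500·(0.019−0.222) + 0.500·(0.402−0.611) = -0.206.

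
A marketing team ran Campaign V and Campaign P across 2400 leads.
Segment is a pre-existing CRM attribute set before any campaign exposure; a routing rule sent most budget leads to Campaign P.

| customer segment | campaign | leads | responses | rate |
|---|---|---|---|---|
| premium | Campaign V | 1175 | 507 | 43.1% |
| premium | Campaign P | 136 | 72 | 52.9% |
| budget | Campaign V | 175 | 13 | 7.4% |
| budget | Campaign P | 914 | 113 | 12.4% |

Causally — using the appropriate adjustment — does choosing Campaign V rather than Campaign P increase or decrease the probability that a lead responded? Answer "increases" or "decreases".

decreases

Since customer segment is a pre-existing factor (not a product of the campaign) and it affects the outcome on its own, it is a confounder. The stratified rates, not the pooled rate, identify the causal effect.
Within each level — premium: 43.1% vs 52.9%; budget: 7.4% vs 12.4% — Campaign P is higher every time.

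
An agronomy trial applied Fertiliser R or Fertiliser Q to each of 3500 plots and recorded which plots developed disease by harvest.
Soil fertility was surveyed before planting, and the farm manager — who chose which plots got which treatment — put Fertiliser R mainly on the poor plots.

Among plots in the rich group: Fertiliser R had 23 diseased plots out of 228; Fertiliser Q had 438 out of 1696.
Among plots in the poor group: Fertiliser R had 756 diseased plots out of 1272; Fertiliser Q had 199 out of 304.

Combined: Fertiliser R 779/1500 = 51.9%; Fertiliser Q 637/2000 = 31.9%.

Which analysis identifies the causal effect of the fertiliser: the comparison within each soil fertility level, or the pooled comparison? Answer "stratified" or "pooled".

Soil fertility is set before the fertiliser has any effect — it is not caused by the fertiliser — and it independently drives the outcome. That makes it a confounder, so the causal comparison is within soil fertility levels.
Within each level — rich: 10.1% vs 25.8%; poor: 59.4% vs 65.5% — Fertiliser R is lower every time.

stratified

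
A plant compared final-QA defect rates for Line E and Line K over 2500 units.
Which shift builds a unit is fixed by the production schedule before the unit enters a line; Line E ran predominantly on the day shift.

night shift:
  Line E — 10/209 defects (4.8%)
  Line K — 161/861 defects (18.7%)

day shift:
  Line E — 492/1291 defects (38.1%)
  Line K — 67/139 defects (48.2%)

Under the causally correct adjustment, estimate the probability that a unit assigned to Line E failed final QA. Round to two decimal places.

The shift-specific comparison favours Line E throughout, but the pooled figures favour Line K. The question is whether to condition on shift.
Since shift is a pre-existing factor (not a product of the line) and it affects the outcome on its own, it is a confounder. The stratified rates, not the pooled rate, identify the causal effect.
Standardising Line E to the population shift mix: 0.428·10/209 + 0.572·492/1291 = 0.238.

0.24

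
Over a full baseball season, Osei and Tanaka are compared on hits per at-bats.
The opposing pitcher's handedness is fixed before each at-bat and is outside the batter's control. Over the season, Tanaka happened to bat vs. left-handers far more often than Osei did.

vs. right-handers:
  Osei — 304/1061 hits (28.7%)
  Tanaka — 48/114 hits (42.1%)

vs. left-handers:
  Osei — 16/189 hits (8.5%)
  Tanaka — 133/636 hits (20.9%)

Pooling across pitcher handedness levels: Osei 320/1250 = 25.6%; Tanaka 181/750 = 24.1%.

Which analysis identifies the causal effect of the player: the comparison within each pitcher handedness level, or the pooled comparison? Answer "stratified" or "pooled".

Since pitcher handedness is a pre-existing factor (not a product of the player) and it affects the outcome on its own, it is a confounder. The stratified rates, not the pooled rate, identify the causal effect.
Within each level — vs. right-handers: 28.7% vs 42.1%; vs. left-handers: 8.5% vs 20.9% — Tanaka is higher every time.

stratified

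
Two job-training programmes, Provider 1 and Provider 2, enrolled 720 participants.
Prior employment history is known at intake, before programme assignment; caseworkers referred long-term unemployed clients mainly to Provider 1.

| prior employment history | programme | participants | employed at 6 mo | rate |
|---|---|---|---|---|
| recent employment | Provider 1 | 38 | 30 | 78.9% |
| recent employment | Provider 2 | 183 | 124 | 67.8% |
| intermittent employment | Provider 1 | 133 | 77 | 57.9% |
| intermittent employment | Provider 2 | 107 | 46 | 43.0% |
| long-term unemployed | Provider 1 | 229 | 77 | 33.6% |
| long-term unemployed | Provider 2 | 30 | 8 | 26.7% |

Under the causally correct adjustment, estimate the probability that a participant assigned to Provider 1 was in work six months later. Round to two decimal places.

0.56

The prior employment history-specific comparison favours Provider 1 throughout, but the pooled figures favour Provider 2. The question is whether to condition on prior employment history.
The imbalance in prior employment history arose from how participants were allocated, not from anything the programme did; and prior employment history independently affects the outcome. The pooled gap is confounded — condition on prior employment history.
Standardising Provider 1 to the population prior employment history mix: 0.307·30/38 + 0.333·77/133 + 0.360·77/229 = 0.556.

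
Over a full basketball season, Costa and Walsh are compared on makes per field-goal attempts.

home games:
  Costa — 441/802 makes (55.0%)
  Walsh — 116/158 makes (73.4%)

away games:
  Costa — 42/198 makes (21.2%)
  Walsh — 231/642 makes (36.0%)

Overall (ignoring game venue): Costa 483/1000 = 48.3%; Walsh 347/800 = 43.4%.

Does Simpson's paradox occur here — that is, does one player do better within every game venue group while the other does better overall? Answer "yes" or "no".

yes

Within each game venue level (home games 55.0% vs 73.4%; away games 21.2% vs 36.0%), Walsh has the higher rate every time. Pooled: 48.3% vs 43.4% — Costa has the higher rate overall. The two comparisons disagree.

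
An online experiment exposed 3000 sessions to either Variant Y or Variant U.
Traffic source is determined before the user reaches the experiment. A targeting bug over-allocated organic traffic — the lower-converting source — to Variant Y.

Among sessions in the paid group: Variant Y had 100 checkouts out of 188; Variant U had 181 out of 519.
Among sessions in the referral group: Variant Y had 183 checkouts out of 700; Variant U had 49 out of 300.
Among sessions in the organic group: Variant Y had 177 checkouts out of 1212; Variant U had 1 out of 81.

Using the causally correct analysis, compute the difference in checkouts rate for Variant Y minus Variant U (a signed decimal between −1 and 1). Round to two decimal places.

+0.13

Here traffic source is a common cause — it drives both which variant a case falls under and the outcome. The crude comparison mixes populations; the stratum-specific rates are the causally relevant ones.
Adjusting over the population distribution of traffic source: 0.236·(0.532−0.349) + 0.333·(0.261−0.163) + 0.431·(0.146−0.012) = +0.133.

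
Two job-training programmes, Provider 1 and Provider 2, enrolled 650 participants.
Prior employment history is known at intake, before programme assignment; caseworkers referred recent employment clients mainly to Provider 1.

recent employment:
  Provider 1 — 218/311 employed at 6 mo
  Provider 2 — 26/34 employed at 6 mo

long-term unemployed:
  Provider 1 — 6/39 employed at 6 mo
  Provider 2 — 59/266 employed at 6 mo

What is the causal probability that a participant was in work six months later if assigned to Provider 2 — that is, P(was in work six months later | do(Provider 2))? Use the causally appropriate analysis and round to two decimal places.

Provider 2 is higher inside every prior employment history stratum but Provider 1 is higher in aggregate. Whether to stratify depends on how prior employment history relates to the programme.
Here prior employment history is a common cause — it drives both which programme a case falls under and the outcome. The crude comparison mixes populations; the stratum-specific rates are the causally relevant ones.
Standardising Provider 2 to the population prior employment history mix: 0.531·26/34 + 0.469·59/266 = 0.510.

0.51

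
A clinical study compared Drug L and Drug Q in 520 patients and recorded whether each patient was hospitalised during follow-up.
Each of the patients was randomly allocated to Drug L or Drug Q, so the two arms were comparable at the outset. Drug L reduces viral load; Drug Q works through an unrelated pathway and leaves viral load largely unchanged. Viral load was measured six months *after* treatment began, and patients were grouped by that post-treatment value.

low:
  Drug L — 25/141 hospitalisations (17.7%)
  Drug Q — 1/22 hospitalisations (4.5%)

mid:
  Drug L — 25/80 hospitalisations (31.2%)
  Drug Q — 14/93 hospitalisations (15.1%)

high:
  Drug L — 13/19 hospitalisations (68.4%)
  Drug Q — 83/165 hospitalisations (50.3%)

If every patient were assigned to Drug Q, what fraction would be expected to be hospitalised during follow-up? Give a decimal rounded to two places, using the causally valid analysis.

The stratified and pooled comparisons disagree (Drug Q wins within each viral load; Drug L wins overall), so the answer turns on the causal role of viral load.
Because the drug influences viral load, viral load is a post-treatment mediator, not a confounder. Stratifying on it would bias the estimate; the causal effect is the crude pooled difference.
So P(outcome | do(Drug Q)) is just the pooled rate for Drug Q: 98/280 = 0.350.

0.35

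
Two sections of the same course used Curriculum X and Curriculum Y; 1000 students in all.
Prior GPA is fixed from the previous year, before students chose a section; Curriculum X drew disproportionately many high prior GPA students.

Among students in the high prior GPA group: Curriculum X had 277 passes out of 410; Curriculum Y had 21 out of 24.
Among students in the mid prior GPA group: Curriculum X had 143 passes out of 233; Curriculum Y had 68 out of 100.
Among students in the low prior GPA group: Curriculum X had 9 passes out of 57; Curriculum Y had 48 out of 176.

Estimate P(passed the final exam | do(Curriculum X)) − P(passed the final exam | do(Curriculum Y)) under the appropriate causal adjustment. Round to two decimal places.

-0.14

Prior GPA band differs across teaching methods for reasons unrelated to any effect of the teaching method itself, and it separately predicts the outcome — a classic confounder. We must compare within prior GPA band levels.
Adjusting over the population distribution of prior GPA band: 0.434·(0.676−0.875) + 0.333·(0.614−0.680) + 0.233·(0.158−0.273) = -0.135.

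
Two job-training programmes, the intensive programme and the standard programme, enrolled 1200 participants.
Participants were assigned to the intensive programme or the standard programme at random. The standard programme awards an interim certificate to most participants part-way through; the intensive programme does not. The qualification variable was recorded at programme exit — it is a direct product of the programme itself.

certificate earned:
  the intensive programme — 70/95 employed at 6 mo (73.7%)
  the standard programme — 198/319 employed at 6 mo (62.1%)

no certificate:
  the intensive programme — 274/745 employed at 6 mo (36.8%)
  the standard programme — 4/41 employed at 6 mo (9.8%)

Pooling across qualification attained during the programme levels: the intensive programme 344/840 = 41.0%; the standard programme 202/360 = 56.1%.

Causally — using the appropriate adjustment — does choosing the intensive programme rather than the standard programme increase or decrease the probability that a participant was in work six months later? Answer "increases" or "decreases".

decreases

Because the programme influences qualification attained during the programme, qualification attained during the programme is a post-treatment mediator, not a confounder. Stratifying on it would bias the estimate; the causal effect is the crude pooled difference.
Pooled: the intensive programme 41.0% vs the standard programme 56.1%; the standard programme is higher overall.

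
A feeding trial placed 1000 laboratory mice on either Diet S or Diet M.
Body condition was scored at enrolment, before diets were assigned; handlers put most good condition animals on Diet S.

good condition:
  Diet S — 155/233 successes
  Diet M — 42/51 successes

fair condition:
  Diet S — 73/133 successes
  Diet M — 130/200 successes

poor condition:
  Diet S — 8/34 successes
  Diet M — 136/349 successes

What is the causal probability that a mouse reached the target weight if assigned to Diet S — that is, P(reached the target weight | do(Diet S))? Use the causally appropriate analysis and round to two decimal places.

0.46

The starting body condition-specific comparison favours Diet M throughout, but the pooled figures favour Diet S. The question is whether to condition on starting body condition.
The imbalance in starting body condition arose from how laboratory mice were allocated, not from anything the diet did; and starting body condition independently affects the outcome. The pooled gap is confounded — condition on starting body condition.
Standardising Diet S to the population starting body condition mix: 0.284·155/233 + 0.333·73/133 + 0.383·8/34 = 0.462.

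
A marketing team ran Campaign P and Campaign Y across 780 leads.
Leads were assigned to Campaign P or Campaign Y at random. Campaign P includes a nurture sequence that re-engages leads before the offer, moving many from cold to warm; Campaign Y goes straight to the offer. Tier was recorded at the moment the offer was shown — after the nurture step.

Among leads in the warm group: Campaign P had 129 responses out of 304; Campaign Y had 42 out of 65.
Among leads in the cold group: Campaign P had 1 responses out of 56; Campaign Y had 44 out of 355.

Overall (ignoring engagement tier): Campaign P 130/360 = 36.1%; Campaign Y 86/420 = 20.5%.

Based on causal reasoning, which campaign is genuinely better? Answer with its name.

Campaign P

Engagement tier here is a post-treatment variable shaped by the campaign; conditioning on it would introduce bias rather than remove it. The overall comparison is the causal one.
Pooled: Campaign P 36.1% vs Campaign Y 20.5%; Campaign P is higher overall.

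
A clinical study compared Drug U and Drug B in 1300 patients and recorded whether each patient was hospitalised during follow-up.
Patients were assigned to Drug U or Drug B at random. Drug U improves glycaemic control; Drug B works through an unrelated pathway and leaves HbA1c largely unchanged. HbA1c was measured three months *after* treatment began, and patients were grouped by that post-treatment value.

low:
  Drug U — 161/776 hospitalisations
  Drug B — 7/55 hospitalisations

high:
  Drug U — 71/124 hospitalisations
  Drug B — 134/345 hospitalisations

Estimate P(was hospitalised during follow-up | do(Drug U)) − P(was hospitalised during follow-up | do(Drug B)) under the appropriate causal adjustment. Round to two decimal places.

-0.09

HbA1c lies on the pathway drug → HbA1c → outcome, so adjusting for it blocks the indirect effect. For the total causal effect of drug, use the unadjusted pooled rates.
The causal difference is the pooled difference: 0.258 − 0.352 = -0.095.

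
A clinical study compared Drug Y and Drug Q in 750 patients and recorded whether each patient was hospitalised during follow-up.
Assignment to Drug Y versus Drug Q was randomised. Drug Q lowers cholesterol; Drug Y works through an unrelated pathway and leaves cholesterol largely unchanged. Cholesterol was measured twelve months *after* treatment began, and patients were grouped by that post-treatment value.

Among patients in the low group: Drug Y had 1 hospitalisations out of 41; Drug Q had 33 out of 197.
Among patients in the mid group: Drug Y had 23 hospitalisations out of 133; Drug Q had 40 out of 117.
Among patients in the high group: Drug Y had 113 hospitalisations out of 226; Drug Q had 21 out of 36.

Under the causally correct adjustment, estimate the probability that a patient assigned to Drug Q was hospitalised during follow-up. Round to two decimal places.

0.27

Stratifying would compare drugs among patients the drugs themselves sorted into cholesterol groups — a form of selection on an intermediate. The unconditioned pooled rates give the total causal effect.
So P(outcome | do(Drug Q)) is just the pooled rate for Drug Q: 94/350 = 0.269.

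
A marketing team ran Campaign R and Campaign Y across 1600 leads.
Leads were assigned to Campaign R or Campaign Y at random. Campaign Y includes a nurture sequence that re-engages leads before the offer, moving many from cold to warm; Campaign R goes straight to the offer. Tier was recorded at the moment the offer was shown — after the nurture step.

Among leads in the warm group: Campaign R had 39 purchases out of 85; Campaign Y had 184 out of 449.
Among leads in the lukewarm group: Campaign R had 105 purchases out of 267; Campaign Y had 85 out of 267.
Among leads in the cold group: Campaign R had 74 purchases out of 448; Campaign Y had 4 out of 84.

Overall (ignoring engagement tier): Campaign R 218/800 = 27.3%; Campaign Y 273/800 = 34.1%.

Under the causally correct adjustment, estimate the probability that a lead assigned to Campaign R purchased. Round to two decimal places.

0.27

Because the campaign influences engagement tier, engagement tier is a post-treatment mediator, not a confounder. Stratifying on it would bias the estimate; the causal effect is the crude pooled difference.
So P(outcome | do(Campaign R)) is just the pooled rate for Campaign R: 218/800 = 0.273.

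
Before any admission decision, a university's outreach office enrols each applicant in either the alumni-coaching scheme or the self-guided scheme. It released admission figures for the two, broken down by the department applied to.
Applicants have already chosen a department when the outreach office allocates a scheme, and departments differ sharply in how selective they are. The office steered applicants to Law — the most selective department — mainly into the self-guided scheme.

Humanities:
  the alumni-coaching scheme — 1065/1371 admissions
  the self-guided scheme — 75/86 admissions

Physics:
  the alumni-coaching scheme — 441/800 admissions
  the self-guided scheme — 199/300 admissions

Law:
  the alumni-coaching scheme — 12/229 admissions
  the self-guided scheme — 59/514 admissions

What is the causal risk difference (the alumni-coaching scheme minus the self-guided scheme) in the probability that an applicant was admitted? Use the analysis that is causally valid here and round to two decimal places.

The imbalance in department arose from how applicants were allocated, not from anything the outreach scheme did; and department independently affects the outcome. The pooled gap is confounded — condition on department.
Adjusting over the population distribution of department: 0.442·(0.777−0.872) + 0.333·(0.551−0.663) + 0.225·(0.052−0.115) = -0.093.

-0.09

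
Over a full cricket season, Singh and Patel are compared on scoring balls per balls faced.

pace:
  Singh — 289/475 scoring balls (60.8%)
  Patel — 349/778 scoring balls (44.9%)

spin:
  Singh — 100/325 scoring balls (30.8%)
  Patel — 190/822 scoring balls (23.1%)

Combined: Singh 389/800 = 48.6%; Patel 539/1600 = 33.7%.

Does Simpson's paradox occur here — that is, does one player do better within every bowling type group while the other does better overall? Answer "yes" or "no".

Within each bowling type level (pace 60.8% vs 44.9%; spin 30.8% vs 23.1%), Singh has the higher rate every time. Pooled: 48.6% vs 33.7% — Singh has the higher rate overall. They agree.

no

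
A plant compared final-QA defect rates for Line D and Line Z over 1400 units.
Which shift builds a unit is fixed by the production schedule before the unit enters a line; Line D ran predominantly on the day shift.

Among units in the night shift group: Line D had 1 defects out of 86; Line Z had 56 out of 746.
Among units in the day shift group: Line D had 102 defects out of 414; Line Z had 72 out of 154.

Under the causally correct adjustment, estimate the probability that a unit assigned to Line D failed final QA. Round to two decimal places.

Within every shift level Line D has the lower rate, yet pooled Line Z does — Simpson's reversal.
Nothing the line does changes shift; the imbalance is an allocation artefact. With shift also predicting the outcome, the pooled figure is confounded, and the within-stratum comparison is the causal one.
Standardising Line D to the population shift mix: 0.594·1/86 + 0.406·102/414 = 0.107.

0.11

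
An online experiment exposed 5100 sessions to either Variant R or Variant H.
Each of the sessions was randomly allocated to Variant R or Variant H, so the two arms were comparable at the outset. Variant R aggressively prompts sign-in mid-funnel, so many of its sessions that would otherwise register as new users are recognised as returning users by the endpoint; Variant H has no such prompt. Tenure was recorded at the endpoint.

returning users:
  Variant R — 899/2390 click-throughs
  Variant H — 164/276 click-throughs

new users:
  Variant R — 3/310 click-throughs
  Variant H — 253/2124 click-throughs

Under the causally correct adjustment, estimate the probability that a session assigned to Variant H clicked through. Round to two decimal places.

0.17

User tenure lies on the pathway variant → user tenure → outcome, so adjusting for it blocks the indirect effect. For the total causal effect of variant, use the unadjusted pooled rates.
So P(outcome | do(Variant H)) is just the pooled rate for Variant H: 417/2400 = 0.174.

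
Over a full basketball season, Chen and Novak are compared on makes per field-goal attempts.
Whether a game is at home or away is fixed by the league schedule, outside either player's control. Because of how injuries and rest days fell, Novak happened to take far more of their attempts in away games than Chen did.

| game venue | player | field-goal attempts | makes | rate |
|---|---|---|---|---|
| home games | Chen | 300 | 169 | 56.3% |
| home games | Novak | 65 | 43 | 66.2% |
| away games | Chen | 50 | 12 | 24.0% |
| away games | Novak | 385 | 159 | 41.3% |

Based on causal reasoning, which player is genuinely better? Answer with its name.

Game venue is set before the player has any effect — it is not caused by the player — and it independently drives the outcome. That makes it a confounder, so the causal comparison is within game venue levels.
Within each level — home games: 56.3% vs 66.2%; away games: 24.0% vs 41.3% — Novak is higher every time.

Novak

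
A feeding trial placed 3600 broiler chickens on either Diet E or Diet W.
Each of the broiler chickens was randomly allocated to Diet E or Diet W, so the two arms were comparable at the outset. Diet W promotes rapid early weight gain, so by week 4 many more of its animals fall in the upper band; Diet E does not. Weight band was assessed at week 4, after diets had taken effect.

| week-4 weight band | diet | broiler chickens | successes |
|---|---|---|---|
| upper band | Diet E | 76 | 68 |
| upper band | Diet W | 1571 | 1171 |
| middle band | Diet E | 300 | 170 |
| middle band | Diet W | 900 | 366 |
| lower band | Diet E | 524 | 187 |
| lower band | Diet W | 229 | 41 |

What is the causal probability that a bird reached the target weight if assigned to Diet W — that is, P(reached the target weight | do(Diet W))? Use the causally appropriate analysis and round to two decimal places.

Diet E is higher inside every week-4 weight band stratum but Diet W is higher in aggregate. Whether to stratify depends on how week-4 weight band relates to the diet.
Week-4 weight band is downstream of the diet. One should not condition on a consequence of treatment, so the overall rates are the right comparison.
So P(outcome | do(Diet W)) is just the pooled rate for Diet W: 1578/2700 = 0.584.

0.58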